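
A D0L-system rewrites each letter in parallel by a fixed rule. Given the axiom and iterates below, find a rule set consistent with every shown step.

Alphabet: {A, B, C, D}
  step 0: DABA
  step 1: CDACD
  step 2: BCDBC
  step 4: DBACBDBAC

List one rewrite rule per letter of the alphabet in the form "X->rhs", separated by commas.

  step 1 ⇒ step 2: CDACD ⇒ B·C·D·B·C
    A ↦ D
    C ↦ B
    D ↦ C
  step 0 ⇒ step 1: DABA ⇒ C·D·AC·D
    B ↦ AC

A->D, B->AC, C->B, D->C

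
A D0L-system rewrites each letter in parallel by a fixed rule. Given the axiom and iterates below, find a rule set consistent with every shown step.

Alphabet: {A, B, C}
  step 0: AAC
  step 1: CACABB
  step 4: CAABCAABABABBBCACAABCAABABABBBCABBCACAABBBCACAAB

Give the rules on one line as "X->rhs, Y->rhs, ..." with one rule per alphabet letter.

  step 0 ⇒ step 1: AAC ⇒ CA·CA·BB
    A ↦ CA
    C ↦ BB
    B ↦ AB  (constrained at step 1)

A->CA, B->AB, C->BB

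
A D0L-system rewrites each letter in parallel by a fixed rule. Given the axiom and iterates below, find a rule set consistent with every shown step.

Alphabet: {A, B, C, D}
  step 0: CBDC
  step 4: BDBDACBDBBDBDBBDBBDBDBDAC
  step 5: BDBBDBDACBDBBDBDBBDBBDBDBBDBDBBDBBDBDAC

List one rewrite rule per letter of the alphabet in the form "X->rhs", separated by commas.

A->D, B->BD, C->AC, D->B

  step 4 ⇒ step 5: BDBDACBDBBDBDBBDBBDBDBDAC ⇒ BD·B·BD·B·D·AC·BD·B·BD·BD·B·BD·B·BD·BD·B·BD·BD·B·BD·B·BD·B·D·AC
    A ↦ D
    B ↦ BD
    C ↦ AC
    D ↦ B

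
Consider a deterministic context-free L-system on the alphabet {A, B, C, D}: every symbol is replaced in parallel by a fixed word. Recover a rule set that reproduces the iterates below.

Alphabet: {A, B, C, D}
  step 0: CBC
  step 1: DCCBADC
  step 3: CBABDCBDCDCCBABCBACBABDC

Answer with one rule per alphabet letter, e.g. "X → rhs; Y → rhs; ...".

A->B, B->CBA, C->DC, D->B

  step 0 ⇒ step 1: CBC ⇒ DC·CBA·DC
    B ↦ CBA
    C ↦ DC
    A ↦ B  (constrained at step 1)
    D ↦ B  (constrained at step 1)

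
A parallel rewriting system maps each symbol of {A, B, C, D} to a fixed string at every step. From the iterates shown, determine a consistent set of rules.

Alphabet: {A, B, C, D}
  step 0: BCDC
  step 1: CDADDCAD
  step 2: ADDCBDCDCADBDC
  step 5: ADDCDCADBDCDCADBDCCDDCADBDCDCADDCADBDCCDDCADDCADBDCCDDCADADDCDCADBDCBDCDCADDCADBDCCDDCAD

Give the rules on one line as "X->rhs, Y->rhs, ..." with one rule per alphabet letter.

  step 1 ⇒ step 2: CDADDCAD ⇒ AD·DC·B·DC·DC·AD·B·DC
    A ↦ B
    C ↦ AD
    D ↦ DC
  step 0 ⇒ step 1: BCDC ⇒ CD·AD·DC·AD
    B ↦ CD

A->B, B->CD, C->AD, D->DC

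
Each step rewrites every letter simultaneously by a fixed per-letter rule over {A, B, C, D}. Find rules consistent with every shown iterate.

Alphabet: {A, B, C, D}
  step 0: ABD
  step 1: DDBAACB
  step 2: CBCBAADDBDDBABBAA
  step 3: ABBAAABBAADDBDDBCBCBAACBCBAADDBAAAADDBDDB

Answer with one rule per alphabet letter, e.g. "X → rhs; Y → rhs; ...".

A->DDB, B->AA, C->ABB, D->CB

  step 2 ⇒ step 3: CBCBAADDBDDBABBAA ⇒ ABB·AA·ABB·AA·DDB·DDB·CB·CB·AA·CB·CB·AA·DDB·AA·AA·DDB·DDB
    A ↦ DDB
    B ↦ AA
    C ↦ ABB
    D ↦ CB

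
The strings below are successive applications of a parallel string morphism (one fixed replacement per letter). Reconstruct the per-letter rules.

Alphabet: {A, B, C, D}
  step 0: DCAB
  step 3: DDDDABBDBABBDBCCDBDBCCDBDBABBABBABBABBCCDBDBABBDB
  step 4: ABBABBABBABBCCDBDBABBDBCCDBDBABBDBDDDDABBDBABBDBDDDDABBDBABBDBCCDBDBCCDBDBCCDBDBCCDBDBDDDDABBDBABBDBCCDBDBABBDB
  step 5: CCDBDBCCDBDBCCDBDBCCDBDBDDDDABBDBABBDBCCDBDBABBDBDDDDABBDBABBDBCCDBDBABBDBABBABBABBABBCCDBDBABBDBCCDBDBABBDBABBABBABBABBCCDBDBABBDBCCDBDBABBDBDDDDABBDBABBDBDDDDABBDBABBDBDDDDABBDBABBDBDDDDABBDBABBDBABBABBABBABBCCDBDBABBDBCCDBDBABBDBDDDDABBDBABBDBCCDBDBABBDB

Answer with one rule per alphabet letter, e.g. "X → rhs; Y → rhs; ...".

  step 4 ⇒ step 5: ABBABBABBABBCCDBDBABBDBCCDBDBABBDBDDDDABBDBABBDBDDDDABBDBABBDBCCDBDBCCDBDBCCDBDBCCDBDBDDDDABBDBABBDBCCDBDBABBDB ⇒ CC·DB·DB·CC·DB·DB·CC·DB·DB·CC·DB·DB·DD·DD·ABB·DB·ABB·DB·CC·DB·DB·ABB·DB·DD·DD·ABB·DB·ABB·DB·CC·DB·DB·ABB·DB·ABB·ABB·ABB·ABB·CC·DB·DB·ABB·DB·CC·DB·DB·ABB·DB·ABB·ABB·ABB·ABB·CC·DB·DB·ABB·DB·CC·DB·DB·ABB·DB·DD·DD·ABB·DB·ABB·DB·DD·DD·ABB·DB·ABB·DB·DD·DD·ABB·DB·ABB·DB·DD·DD·ABB·DB·ABB·DB·ABB·ABB·ABB·ABB·CC·DB·DB·ABB·DB·CC·DB·DB·ABB·DB·DD·DD·ABB·DB·ABB·DB·CC·DB·DB·ABB·DB
    A ↦ CC
    B ↦ DB
    C ↦ DD
    D ↦ ABB

A->CC, B->DB, C->DD, D->ABB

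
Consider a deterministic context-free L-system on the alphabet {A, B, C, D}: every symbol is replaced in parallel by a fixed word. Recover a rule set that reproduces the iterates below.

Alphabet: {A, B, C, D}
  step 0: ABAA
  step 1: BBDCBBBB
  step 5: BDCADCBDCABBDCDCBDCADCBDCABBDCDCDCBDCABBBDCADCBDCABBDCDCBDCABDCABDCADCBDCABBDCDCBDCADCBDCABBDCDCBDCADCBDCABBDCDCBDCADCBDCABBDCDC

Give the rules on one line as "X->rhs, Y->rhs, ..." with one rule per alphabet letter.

  step 0 ⇒ step 1: ABAA ⇒ BB·DC·BB·BB
    A ↦ BB
    B ↦ DC
    C ↦ CA  (constrained at step 1)
    D ↦ BD  (constrained at step 1)

A->BB, B->DC, C->CA, D->BD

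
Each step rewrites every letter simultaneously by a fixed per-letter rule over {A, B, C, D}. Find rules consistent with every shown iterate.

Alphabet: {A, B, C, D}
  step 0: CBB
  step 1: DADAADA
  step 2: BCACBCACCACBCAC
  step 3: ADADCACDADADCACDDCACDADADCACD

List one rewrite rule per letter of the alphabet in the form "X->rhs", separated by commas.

  step 2 ⇒ step 3: BCACBCACCACBCAC ⇒ ADA·D·CAC·D·ADA·D·CAC·D·D·CAC·D·ADA·D·CAC·D
    A ↦ CAC
    B ↦ ADA
    C ↦ D
  step 1 ⇒ step 2: DADAADA ⇒ B·CAC·B·CAC·CAC·B·CAC
    D ↦ B

A->CAC, B->ADA, C->D, D->B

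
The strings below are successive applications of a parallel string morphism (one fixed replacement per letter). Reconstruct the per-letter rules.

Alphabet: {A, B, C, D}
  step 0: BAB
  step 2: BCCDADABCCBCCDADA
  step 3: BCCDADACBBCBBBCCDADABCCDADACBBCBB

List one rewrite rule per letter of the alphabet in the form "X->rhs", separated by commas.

A->B, B->BCC, C->DA, D->CB

  step 2 ⇒ step 3: BCCDADABCCBCCDADA ⇒ BCC·DA·DA·CB·B·CB·B·BCC·DA·DA·BCC·DA·DA·CB·B·CB·B
    A ↦ B
    B ↦ BCC
    C ↦ DA
    D ↦ CB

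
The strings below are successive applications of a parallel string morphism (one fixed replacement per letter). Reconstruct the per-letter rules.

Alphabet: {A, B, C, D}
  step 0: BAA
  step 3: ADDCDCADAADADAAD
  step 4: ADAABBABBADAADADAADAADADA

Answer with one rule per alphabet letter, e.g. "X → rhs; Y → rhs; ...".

A->AD, B->DC, C->BB, D->A

  step 3 ⇒ step 4: ADDCDCADAADADAAD ⇒ AD·A·A·BB·A·BB·AD·A·AD·AD·A·AD·A·AD·AD·A
    A ↦ AD
    C ↦ BB
    D ↦ A
    B ↦ DC  (constrained at step 0)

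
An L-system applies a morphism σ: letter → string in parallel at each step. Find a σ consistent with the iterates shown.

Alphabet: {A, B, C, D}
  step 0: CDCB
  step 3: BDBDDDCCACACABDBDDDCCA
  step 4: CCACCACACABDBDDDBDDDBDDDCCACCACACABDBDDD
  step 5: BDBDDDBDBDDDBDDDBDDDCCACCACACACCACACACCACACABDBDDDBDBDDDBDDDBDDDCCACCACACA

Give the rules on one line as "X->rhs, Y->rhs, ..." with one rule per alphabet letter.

  step 4 ⇒ step 5: CCACCACACABDBDDDBDDDBDDDCCACCACACABDBDDD ⇒ BD·BD·DD·BD·BD·DD·BD·DD·BD·DD·C·CA·C·CA·CA·CA·C·CA·CA·CA·C·CA·CA·CA·BD·BD·DD·BD·BD·DD·BD·DD·BD·DD·C·CA·C·CA·CA·CA
    A ↦ DD
    B ↦ C
    C ↦ BD
    D ↦ CA

A->DD, B->C, C->BD, D->CA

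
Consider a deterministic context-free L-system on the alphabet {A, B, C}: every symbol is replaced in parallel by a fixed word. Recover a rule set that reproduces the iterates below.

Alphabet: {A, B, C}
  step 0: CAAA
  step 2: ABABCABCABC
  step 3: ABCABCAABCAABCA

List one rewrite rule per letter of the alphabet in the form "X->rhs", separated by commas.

  step 2 ⇒ step 3: ABABCABCABC ⇒ AB·C·AB·C·A·AB·C·A·AB·C·A
    A ↦ AB
    B ↦ C
    C ↦ A

A->AB, B->C, C->A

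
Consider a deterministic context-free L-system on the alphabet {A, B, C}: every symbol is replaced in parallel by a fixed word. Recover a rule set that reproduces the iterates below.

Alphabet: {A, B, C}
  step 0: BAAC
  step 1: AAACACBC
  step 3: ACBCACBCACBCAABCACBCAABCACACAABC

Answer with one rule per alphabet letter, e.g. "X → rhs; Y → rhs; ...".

  step 0 ⇒ step 1: BAAC ⇒ AA·AC·AC·BC
    A ↦ AC
    B ↦ AA
    C ↦ BC

A->AC, B->AA, C->BC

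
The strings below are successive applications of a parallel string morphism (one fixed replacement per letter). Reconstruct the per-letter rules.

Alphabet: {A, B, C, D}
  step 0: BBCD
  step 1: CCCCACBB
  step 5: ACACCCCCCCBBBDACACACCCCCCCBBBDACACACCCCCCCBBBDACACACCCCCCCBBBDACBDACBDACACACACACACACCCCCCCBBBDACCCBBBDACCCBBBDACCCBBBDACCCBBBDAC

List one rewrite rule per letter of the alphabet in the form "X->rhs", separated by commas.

A->BD, B->CC, C->AC, D->BB

  step 0 ⇒ step 1: BBCD ⇒ CC·CC·AC·BB
    B ↦ CC
    C ↦ AC
    D ↦ BB
    A ↦ BD  (constrained at step 1)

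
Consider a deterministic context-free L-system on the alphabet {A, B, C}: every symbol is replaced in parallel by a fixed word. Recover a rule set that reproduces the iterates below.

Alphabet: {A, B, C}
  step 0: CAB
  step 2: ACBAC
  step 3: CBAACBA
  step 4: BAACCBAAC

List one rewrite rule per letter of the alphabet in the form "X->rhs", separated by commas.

  step 3 ⇒ step 4: CBAACBA ⇒ BA·A·C·C·BA·A·C
    A ↦ C
    B ↦ A
    C ↦ BA

A->C, B->A, C->BA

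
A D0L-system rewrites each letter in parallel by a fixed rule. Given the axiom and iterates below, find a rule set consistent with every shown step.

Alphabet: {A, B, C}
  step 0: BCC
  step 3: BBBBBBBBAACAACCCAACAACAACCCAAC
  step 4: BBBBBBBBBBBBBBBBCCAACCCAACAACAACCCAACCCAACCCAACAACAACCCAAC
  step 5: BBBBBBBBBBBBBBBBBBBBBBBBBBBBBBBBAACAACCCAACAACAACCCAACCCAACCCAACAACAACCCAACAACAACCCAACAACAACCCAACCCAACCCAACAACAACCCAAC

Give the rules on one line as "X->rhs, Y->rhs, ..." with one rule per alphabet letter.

A->C, B->BB, C->AAC

  step 4 ⇒ step 5: BBBBBBBBBBBBBBBBCCAACCCAACAACAACCCAACCCAACCCAACAACAACCCAAC ⇒ BB·BB·BB·BB·BB·BB·BB·BB·BB·BB·BB·BB·BB·BB·BB·BB·AAC·AAC·C·C·AAC·AAC·AAC·C·C·AAC·C·C·AAC·C·C·AAC·AAC·AAC·C·C·AAC·AAC·AAC·C·C·AAC·AAC·AAC·C·C·AAC·C·C·AAC·C·C·AAC·AAC·AAC·C·C·AAC
    A ↦ C
    B ↦ BB
    C ↦ AAC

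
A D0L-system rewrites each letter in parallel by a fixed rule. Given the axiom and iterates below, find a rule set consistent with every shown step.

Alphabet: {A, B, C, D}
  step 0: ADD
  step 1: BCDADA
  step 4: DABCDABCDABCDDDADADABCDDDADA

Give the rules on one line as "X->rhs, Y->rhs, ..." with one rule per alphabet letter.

A->BC, B->D, C->D, D->DA

  step 0 ⇒ step 1: ADD ⇒ BC·DA·DA
    A ↦ BC
    D ↦ DA
    B ↦ D  (constrained at step 1)
    C ↦ D  (constrained at step 1)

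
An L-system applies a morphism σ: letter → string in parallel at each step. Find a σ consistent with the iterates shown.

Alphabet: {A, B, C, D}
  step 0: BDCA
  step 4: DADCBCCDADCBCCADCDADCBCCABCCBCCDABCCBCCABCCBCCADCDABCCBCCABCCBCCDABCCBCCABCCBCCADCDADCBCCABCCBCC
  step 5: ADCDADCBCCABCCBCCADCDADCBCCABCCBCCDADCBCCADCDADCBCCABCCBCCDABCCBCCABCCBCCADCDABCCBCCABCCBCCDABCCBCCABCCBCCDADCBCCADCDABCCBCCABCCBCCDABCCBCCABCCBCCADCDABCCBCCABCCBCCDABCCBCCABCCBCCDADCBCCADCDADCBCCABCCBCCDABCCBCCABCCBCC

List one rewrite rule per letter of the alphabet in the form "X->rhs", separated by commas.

A->D, B->A, C->BCC, D->ADC

  step 4 ⇒ step 5: DADCBCCDADCBCCADCDADCBCCABCCBCCDABCCBCCABCCBCCADCDABCCBCCABCCBCCDABCCBCCABCCBCCADCDADCBCCABCCBCC ⇒ ADC·D·ADC·BCC·A·BCC·BCC·ADC·D·ADC·BCC·A·BCC·BCC·D·ADC·BCC·ADC·D·ADC·BCC·A·BCC·BCC·D·A·BCC·BCC·A·BCC·BCC·ADC·D·A·BCC·BCC·A·BCC·BCC·D·A·BCC·BCC·A·BCC·BCC·D·ADC·BCC·ADC·D·A·BCC·BCC·A·BCC·BCC·D·A·BCC·BCC·A·BCC·BCC·ADC·D·A·BCC·BCC·A·BCC·BCC·D·A·BCC·BCC·A·BCC·BCC·D·ADC·BCC·ADC·D·ADC·BCC·A·BCC·BCC·D·A·BCC·BCC·A·BCC·BCC
    A ↦ D
    B ↦ A
    C ↦ BCC
    D ↦ ADC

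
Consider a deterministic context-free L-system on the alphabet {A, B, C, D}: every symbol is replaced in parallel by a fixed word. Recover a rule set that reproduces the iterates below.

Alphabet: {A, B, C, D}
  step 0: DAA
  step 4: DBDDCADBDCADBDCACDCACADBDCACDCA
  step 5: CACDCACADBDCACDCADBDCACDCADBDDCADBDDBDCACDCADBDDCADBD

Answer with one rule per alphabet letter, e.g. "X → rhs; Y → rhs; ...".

A->BD, B->CD, C->D, D->CA

  step 4 ⇒ step 5: DBDDCADBDCADBDCACDCACADBDCACDCA ⇒ CA·CD·CA·CA·D·BD·CA·CD·CA·D·BD·CA·CD·CA·D·BD·D·CA·D·BD·D·BD·CA·CD·CA·D·BD·D·CA·D·BD
    A ↦ BD
    B ↦ CD
    C ↦ D
    D ↦ CA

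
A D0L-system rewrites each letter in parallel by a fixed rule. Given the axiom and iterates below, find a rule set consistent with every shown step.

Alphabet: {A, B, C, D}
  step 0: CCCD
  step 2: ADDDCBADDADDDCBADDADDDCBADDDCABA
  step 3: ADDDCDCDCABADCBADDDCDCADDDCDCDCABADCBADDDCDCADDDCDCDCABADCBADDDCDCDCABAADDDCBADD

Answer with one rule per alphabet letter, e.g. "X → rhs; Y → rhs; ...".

  step 2 ⇒ step 3: ADDDCBADDADDDCBADDADDDCBADDDCABA ⇒ ADD·DC·DC·DC·ABA·DCB·ADD·DC·DC·ADD·DC·DC·DC·ABA·DCB·ADD·DC·DC·ADD·DC·DC·DC·ABA·DCB·ADD·DC·DC·DC·ABA·ADD·DCB·ADD
    A ↦ ADD
    B ↦ DCB
    C ↦ ABA
    D ↦ DC

A->ADD, B->DCB, C->ABA, D->DC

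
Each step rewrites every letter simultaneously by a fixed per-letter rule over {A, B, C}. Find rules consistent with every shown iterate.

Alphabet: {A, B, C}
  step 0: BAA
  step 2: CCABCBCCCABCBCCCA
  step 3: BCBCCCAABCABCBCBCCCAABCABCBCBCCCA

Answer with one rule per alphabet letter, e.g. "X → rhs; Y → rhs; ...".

A->CCA, B->A, C->BC

  step 2 ⇒ step 3: CCABCBCCCABCBCCCA ⇒ BC·BC·CCA·A·BC·A·BC·BC·BC·CCA·A·BC·A·BC·BC·BC·CCA
    A ↦ CCA
    B ↦ A
    C ↦ BC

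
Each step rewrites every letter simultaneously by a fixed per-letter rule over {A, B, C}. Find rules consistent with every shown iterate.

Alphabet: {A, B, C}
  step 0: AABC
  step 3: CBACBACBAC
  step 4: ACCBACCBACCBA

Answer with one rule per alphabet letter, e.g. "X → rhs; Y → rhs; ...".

A->CB, B->C, C->A

  step 3 ⇒ step 4: CBACBACBAC ⇒ A·C·CB·A·C·CB·A·C·CB·A
    A ↦ CB
    B ↦ C
    C ↦ A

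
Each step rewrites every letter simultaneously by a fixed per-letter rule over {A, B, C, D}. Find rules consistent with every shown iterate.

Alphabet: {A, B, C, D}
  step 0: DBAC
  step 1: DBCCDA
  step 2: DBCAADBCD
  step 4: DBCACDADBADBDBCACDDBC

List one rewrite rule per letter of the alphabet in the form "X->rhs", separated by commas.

A->CD, B->C, C->A, D->DB

  step 1 ⇒ step 2: DBCCDA ⇒ DB·C·A·A·DB·CD
    A ↦ CD
    B ↦ C
    C ↦ A
    D ↦ DB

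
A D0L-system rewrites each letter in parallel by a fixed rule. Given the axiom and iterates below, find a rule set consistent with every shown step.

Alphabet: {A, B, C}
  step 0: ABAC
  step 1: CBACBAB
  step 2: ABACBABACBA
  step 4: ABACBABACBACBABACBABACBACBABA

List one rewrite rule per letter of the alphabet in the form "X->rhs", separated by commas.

A->CB, B->A, C->AB

  step 1 ⇒ step 2: CBACBAB ⇒ AB·A·CB·AB·A·CB·A
    A ↦ CB
    B ↦ A
    C ↦ AB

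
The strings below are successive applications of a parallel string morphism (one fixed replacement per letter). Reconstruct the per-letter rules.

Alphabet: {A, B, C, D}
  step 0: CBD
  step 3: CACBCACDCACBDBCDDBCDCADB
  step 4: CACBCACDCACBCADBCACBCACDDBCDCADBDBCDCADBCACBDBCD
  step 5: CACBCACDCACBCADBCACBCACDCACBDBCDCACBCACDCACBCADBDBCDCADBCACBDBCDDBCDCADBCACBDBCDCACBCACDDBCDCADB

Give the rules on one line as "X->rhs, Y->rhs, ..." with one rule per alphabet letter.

  step 4 ⇒ step 5: CACBCACDCACBCADBCACBCACDDBCDCADBDBCDCADBCACBDBCD ⇒ CA·CB·CA·CD·CA·CB·CA·DB·CA·CB·CA·CD·CA·CB·DB·CD·CA·CB·CA·CD·CA·CB·CA·DB·DB·CD·CA·DB·CA·CB·DB·CD·DB·CD·CA·DB·CA·CB·DB·CD·CA·CB·CA·CD·DB·CD·CA·DB
    A ↦ CB
    B ↦ CD
    C ↦ CA
    D ↦ DB

A->CB, B->CD, C->CA, D->DB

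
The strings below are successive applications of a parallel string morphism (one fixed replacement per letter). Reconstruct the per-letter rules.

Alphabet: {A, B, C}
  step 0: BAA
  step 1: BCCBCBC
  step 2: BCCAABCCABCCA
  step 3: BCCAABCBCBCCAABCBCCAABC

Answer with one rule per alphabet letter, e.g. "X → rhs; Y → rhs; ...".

  step 2 ⇒ step 3: BCCAABCCABCCA ⇒ BCC·A·A·BC·BC·BCC·A·A·BC·BCC·A·A·BC
    A ↦ BC
    B ↦ BCC
    C ↦ A

A->BC, B->BCC, C->A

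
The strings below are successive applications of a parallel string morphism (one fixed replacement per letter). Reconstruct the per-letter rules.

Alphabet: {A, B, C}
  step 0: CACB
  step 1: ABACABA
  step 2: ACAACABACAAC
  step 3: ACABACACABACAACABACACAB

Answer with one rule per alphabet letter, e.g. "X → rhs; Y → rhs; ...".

  step 2 ⇒ step 3: ACAACABACAAC ⇒ AC·AB·AC·AC·AB·AC·A·AC·AB·AC·AC·AB
    A ↦ AC
    B ↦ A
    C ↦ AB

A->AC, B->A, C->AB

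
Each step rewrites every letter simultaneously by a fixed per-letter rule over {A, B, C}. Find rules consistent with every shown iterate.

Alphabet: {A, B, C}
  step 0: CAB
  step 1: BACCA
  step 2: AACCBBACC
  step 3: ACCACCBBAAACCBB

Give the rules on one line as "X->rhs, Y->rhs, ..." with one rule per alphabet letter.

A->ACC, B->A, C->B

  step 2 ⇒ step 3: AACCBBACC ⇒ ACC·ACC·B·B·A·A·ACC·B·B
    A ↦ ACC
    B ↦ A
    C ↦ B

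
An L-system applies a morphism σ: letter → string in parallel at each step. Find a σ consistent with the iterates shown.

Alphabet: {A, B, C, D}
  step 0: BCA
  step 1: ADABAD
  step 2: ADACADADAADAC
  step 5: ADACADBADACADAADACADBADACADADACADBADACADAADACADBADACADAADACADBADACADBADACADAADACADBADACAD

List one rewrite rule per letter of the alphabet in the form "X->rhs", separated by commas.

  step 1 ⇒ step 2: ADABAD ⇒ AD·AC·AD·ADA·AD·AC
    A ↦ AD
    B ↦ ADA
    D ↦ AC
  step 0 ⇒ step 1: BCA ⇒ ADA·B·AD
    C ↦ B

A->AD, B->ADA, C->B, D->AC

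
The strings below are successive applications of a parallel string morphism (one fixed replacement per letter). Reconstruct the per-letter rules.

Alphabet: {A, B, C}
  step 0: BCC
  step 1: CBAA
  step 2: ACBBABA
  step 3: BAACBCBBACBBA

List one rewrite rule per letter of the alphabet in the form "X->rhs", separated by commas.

  step 2 ⇒ step 3: ACBBABA ⇒ BA·A·CB·CB·BA·CB·BA
    A ↦ BA
    B ↦ CB
    C ↦ A

A->BA, B->CB, C->A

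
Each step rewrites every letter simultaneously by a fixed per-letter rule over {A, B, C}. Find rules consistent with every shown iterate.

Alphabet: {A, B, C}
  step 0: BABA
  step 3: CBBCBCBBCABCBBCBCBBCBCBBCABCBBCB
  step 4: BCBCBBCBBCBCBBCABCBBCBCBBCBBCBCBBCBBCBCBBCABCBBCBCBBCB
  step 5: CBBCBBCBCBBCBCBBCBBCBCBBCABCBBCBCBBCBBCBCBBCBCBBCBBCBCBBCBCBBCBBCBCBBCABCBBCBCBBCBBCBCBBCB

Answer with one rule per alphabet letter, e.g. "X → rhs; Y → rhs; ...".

  step 4 ⇒ step 5: BCBCBBCBBCBCBBCABCBBCBCBBCBBCBCBBCBBCBCBBCABCBBCBCBBCB ⇒ CB·B·CB·B·CB·CB·B·CB·CB·B·CB·B·CB·CB·B·CAB·CB·B·CB·CB·B·CB·B·CB·CB·B·CB·CB·B·CB·B·CB·CB·B·CB·CB·B·CB·B·CB·CB·B·CAB·CB·B·CB·CB·B·CB·B·CB·CB·B·CB
    A ↦ CAB
    B ↦ CB
    C ↦ B

A->CAB, B->CB, C->B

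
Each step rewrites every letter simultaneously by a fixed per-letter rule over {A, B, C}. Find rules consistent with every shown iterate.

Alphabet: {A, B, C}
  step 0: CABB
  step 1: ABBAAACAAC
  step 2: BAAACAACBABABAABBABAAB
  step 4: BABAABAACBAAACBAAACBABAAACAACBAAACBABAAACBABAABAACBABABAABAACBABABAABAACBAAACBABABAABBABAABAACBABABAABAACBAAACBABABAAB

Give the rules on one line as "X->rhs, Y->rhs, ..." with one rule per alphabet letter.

A->BA, B->AAC, C->AB

  step 1 ⇒ step 2: ABBAAACAAC ⇒ BA·AAC·AAC·BA·BA·BA·AB·BA·BA·AB
    A ↦ BA
    B ↦ AAC
    C ↦ AB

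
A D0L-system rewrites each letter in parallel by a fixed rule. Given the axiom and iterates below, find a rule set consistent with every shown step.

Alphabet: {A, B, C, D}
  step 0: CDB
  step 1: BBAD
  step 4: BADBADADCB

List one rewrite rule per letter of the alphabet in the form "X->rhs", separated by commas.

  step 0 ⇒ step 1: CDB ⇒ B·B·AD
    B ↦ AD
    C ↦ B
    D ↦ B
    A ↦ C  (constrained at step 1)

A->C, B->AD, C->B, D->B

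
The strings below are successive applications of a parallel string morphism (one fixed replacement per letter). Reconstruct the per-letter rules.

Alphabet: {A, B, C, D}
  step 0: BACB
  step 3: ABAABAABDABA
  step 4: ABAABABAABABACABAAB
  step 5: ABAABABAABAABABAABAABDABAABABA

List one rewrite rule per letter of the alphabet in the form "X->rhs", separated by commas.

  step 4 ⇒ step 5: ABAABABAABABACABAAB ⇒ AB·A·AB·AB·A·AB·A·AB·AB·A·AB·A·AB·D·AB·A·AB·AB·A
    A ↦ AB
    B ↦ A
    C ↦ D
  step 3 ⇒ step 4: ABAABAABDABA ⇒ AB·A·AB·AB·A·AB·AB·A·C·AB·A·AB
    D ↦ C

A->AB, B->A, C->D, D->C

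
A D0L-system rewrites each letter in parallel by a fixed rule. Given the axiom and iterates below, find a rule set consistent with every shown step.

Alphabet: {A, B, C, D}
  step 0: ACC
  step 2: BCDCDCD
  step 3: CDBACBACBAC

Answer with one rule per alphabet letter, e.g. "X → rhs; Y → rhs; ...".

  step 2 ⇒ step 3: BCDCDCD ⇒ CD·B·AC·B·AC·B·AC
    B ↦ CD
    C ↦ B
    D ↦ AC
    A ↦ CB  (constrained at step 0)

A->CB, B->CD, C->B, D->AC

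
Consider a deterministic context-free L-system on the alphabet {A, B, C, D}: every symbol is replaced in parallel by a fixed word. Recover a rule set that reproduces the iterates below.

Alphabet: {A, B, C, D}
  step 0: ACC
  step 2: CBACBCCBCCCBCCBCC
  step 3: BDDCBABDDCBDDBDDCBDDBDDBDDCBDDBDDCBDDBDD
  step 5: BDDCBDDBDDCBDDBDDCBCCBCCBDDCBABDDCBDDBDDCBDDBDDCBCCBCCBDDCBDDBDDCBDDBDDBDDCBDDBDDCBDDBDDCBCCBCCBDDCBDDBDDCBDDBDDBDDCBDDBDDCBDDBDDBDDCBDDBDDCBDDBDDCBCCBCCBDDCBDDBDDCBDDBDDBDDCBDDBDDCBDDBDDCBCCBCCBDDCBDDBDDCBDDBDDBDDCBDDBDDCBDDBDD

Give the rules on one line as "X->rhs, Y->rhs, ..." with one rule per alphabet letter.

  step 2 ⇒ step 3: CBACBCCBCCCBCCBCC ⇒ BDD·C·BA·BDD·C·BDD·BDD·C·BDD·BDD·BDD·C·BDD·BDD·C·BDD·BDD
    A ↦ BA
    B ↦ C
    C ↦ BDD
    D ↦ BCC  (constrained at step 3)

A->BA, B->C, C->BDD, D->BCC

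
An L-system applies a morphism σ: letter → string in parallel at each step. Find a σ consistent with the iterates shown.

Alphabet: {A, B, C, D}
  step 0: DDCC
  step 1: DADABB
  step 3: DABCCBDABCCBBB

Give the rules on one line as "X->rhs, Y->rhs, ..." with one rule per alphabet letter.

A->BC, B->C, C->B, D->DA

  step 0 ⇒ step 1: DDCC ⇒ DA·DA·B·B
    C ↦ B
    D ↦ DA
    A ↦ BC  (constrained at step 1)
    B ↦ C  (constrained at step 1)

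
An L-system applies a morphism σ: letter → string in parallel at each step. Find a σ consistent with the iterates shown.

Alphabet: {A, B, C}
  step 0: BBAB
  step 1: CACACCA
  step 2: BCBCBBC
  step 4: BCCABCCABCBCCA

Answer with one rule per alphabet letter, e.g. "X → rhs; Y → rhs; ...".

  step 1 ⇒ step 2: CACACCA ⇒ B·C·B·C·B·B·C
    A ↦ C
    C ↦ B
  step 0 ⇒ step 1: BBAB ⇒ CA·CA·C·CA
    B ↦ CA

A->C, B->CA, C->B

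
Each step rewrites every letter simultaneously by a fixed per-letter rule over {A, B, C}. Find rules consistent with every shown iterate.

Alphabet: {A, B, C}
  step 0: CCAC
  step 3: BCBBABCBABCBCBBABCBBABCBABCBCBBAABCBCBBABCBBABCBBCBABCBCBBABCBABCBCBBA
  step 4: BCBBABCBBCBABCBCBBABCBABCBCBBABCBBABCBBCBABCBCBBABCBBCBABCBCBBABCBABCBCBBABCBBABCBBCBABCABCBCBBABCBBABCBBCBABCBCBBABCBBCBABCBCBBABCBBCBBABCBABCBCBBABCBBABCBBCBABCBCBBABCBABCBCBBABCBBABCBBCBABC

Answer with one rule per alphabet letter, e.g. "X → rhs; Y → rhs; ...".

  step 3 ⇒ step 4: BCBBABCBABCBCBBABCBBABCBABCBCBBAABCBCBBABCBBABCBBCBABCBCBBABCBABCBCBBA ⇒ BCB·BA·BCB·BCB·ABC·BCB·BA·BCB·ABC·BCB·BA·BCB·BA·BCB·BCB·ABC·BCB·BA·BCB·BCB·ABC·BCB·BA·BCB·ABC·BCB·BA·BCB·BA·BCB·BCB·ABC·ABC·BCB·BA·BCB·BA·BCB·BCB·ABC·BCB·BA·BCB·BCB·ABC·BCB·BA·BCB·BCB·BA·BCB·ABC·BCB·BA·BCB·BA·BCB·BCB·ABC·BCB·BA·BCB·ABC·BCB·BA·BCB·BA·BCB·BCB·ABC
    A ↦ ABC
    B ↦ BCB
    C ↦ BA

A->ABC, B->BCB, C->BA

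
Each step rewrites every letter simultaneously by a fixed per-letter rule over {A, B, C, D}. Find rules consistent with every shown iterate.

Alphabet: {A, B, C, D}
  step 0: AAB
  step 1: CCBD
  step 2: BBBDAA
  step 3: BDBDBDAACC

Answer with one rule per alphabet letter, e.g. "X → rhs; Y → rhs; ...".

A->C, B->BD, C->B, D->AA

  step 2 ⇒ step 3: BBBDAA ⇒ BD·BD·BD·AA·C·C
    A ↦ C
    B ↦ BD
    D ↦ AA
  step 1 ⇒ step 2: CCBD ⇒ B·B·BD·AA
    C ↦ B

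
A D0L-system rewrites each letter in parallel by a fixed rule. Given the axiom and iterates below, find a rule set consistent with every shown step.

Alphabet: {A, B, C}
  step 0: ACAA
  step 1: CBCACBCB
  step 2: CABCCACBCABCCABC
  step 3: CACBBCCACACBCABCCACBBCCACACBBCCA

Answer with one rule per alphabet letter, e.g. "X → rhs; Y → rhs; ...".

  step 2 ⇒ step 3: CABCCACBCABCCABC ⇒ CA·CB·BC·CA·CA·CB·CA·BC·CA·CB·BC·CA·CA·CB·BC·CA
    A ↦ CB
    B ↦ BC
    C ↦ CA

A->CB, B->BC, C->CA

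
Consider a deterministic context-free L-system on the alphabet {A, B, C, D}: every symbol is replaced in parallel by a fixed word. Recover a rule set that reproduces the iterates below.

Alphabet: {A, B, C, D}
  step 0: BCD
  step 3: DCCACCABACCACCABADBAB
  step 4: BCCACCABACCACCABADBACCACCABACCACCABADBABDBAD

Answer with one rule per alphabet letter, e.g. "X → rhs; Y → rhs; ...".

A->BA, B->D, C->CCA, D->B

  step 3 ⇒ step 4: DCCACCABACCACCABADBAB ⇒ B·CCA·CCA·BA·CCA·CCA·BA·D·BA·CCA·CCA·BA·CCA·CCA·BA·D·BA·B·D·BA·D
    A ↦ BA
    B ↦ D
    C ↦ CCA
    D ↦ B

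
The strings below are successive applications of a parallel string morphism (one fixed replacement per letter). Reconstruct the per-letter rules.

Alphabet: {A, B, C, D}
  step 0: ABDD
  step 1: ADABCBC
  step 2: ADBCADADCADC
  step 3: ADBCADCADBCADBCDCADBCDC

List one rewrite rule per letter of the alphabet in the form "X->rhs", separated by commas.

A->AD, B->A, C->DC, D->BC

  step 2 ⇒ step 3: ADBCADADCADC ⇒ AD·BC·A·DC·AD·BC·AD·BC·DC·AD·BC·DC
    A ↦ AD
    B ↦ A
    C ↦ DC
    D ↦ BC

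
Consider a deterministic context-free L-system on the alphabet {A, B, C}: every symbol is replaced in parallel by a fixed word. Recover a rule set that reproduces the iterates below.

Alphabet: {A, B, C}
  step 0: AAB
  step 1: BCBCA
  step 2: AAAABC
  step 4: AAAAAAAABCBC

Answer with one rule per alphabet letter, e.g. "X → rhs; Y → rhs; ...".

A->BC, B->A, C->A

  step 1 ⇒ step 2: BCBCA ⇒ A·A·A·A·BC
    A ↦ BC
    B ↦ A
    C ↦ A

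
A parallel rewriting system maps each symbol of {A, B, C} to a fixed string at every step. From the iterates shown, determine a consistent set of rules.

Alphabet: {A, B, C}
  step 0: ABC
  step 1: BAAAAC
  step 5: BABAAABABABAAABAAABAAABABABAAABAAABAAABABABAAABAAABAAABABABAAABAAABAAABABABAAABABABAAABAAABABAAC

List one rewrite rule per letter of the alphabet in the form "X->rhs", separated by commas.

A->BA, B->AA, C->AC

  step 0 ⇒ step 1: ABC ⇒ BA·AA·AC
    A ↦ BA
    B ↦ AA
    C ↦ AC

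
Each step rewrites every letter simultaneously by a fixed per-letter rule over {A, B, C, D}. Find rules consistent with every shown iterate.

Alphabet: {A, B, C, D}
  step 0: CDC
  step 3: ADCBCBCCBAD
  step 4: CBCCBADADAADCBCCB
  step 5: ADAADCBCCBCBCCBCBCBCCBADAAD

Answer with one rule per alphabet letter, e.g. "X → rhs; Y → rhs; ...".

A->CB, B->D, C->A, D->CCB

  step 4 ⇒ step 5: CBCCBADADAADCBCCB ⇒ A·D·A·A·D·CB·CCB·CB·CCB·CB·CB·CCB·A·D·A·A·D
    A ↦ CB
    B ↦ D
    C ↦ A
    D ↦ CCB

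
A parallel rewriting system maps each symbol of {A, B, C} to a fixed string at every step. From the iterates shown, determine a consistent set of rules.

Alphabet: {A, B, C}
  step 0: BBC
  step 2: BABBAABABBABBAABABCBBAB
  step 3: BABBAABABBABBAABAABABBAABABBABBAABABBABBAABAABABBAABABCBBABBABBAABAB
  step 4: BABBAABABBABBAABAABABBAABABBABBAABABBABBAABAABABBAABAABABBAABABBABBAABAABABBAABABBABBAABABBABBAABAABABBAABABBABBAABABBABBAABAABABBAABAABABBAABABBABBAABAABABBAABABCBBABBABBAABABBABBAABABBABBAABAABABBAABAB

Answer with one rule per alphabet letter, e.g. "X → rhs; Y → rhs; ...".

A->BAA, B->BAB, C->CB

  step 3 ⇒ step 4: BABBAABABBABBAABAABABBAABABBABBAABABBABBAABAABABBAABABCBBABBABBAABAB ⇒ BAB·BAA·BAB·BAB·BAA·BAA·BAB·BAA·BAB·BAB·BAA·BAB·BAB·BAA·BAA·BAB·BAA·BAA·BAB·BAA·BAB·BAB·BAA·BAA·BAB·BAA·BAB·BAB·BAA·BAB·BAB·BAA·BAA·BAB·BAA·BAB·BAB·BAA·BAB·BAB·BAA·BAA·BAB·BAA·BAA·BAB·BAA·BAB·BAB·BAA·BAA·BAB·BAA·BAB·CB·BAB·BAB·BAA·BAB·BAB·BAA·BAB·BAB·BAA·BAA·BAB·BAA·BAB
    A ↦ BAA
    B ↦ BAB
    C ↦ CB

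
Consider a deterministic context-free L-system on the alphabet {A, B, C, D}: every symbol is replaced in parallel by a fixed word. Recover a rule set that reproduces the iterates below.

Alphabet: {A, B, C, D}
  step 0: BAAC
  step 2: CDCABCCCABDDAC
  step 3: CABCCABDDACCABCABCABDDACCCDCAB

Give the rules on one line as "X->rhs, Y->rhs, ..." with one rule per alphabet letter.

  step 2 ⇒ step 3: CDCABCCCABDDAC ⇒ CAB·C·CAB·D·DAC·CAB·CAB·CAB·D·DAC·C·C·D·CAB
    A ↦ D
    B ↦ DAC
    C ↦ CAB
    D ↦ C

A->D, B->DAC, C->CAB, D->C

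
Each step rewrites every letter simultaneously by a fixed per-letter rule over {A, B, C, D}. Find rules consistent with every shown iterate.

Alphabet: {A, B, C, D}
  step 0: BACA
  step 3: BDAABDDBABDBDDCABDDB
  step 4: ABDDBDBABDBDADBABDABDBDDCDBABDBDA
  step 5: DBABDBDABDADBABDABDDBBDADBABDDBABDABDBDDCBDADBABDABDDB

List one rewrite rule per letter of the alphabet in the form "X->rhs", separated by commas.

  step 4 ⇒ step 5: ABDDBDBABDBDADBABDABDBDDCDBABDBDA ⇒ DB·A·BD·BD·A·BD·A·DB·A·BD·A·BD·DB·BD·A·DB·A·BD·DB·A·BD·A·BD·BD·DC·BD·A·DB·A·BD·A·BD·DB
    A ↦ DB
    B ↦ A
    C ↦ DC
    D ↦ BD

A->DB, B->A, C->DC, D->BD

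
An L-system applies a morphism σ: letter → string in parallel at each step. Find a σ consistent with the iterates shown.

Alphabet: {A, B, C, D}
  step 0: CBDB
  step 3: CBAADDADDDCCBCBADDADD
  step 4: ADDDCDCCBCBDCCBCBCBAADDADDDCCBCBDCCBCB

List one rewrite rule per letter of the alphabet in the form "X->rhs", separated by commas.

  step 3 ⇒ step 4: CBAADDADDDCCBCBADDADD ⇒ A·DD·DC·DC·CB·CB·DC·CB·CB·CB·A·A·DD·A·DD·DC·CB·CB·DC·CB·CB
    A ↦ DC
    B ↦ DD
    C ↦ A
    D ↦ CB

A->DC, B->DD, C->A, D->CB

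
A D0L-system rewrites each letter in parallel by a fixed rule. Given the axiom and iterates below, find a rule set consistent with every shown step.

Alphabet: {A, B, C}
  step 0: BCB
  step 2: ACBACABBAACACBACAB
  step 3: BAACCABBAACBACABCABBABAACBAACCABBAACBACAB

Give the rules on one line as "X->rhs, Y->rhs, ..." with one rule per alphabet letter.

A->BA, B->CAB, C->AC

  step 2 ⇒ step 3: ACBACABBAACACBACAB ⇒ BA·AC·CAB·BA·AC·BA·CAB·CAB·BA·BA·AC·BA·AC·CAB·BA·AC·BA·CAB
    A ↦ BA
    B ↦ CAB
    C ↦ AC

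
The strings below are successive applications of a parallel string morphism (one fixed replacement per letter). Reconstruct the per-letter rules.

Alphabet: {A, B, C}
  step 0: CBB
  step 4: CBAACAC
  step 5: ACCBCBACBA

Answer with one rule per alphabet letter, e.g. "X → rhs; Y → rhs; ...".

A->CB, B->C, C->A

  step 4 ⇒ step 5: CBAACAC ⇒ A·C·CB·CB·A·CB·A
    A ↦ CB
    B ↦ C
    C ↦ A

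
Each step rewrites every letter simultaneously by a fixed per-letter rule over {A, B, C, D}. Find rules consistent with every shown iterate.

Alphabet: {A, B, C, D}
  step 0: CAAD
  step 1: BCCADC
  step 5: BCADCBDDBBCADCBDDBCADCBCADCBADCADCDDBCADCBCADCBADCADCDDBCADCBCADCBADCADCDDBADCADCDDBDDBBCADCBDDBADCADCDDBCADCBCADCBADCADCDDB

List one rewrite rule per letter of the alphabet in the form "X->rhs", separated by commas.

  step 0 ⇒ step 1: CAAD ⇒ B·C·C·ADC
    A ↦ C
    C ↦ B
    D ↦ ADC
    B ↦ DDB  (constrained at step 1)

A->C, B->DDB, C->B, D->ADC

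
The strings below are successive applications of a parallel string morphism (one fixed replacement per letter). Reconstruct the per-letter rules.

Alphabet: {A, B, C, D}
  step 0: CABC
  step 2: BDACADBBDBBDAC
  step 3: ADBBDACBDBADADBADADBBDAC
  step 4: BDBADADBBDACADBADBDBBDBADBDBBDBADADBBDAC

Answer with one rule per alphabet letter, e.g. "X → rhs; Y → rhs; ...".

  step 3 ⇒ step 4: ADBBDACBDBADADBADADBBDAC ⇒ BD·B·AD·AD·B·BD·AC·AD·B·AD·BD·B·BD·B·AD·BD·B·BD·B·AD·AD·B·BD·AC
    A ↦ BD
    B ↦ AD
    C ↦ AC
    D ↦ B

A->BD, B->AD, C->AC, D->B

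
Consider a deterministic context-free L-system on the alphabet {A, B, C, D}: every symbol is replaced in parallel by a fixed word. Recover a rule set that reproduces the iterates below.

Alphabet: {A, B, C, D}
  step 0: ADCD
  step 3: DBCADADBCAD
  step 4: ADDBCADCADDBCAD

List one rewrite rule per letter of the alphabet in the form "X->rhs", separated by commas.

  step 3 ⇒ step 4: DBCADADBCAD ⇒ AD·D·B·C·AD·C·AD·D·B·C·AD
    A ↦ C
    B ↦ D
    C ↦ B
    D ↦ AD

A->C, B->D, C->B, D->AD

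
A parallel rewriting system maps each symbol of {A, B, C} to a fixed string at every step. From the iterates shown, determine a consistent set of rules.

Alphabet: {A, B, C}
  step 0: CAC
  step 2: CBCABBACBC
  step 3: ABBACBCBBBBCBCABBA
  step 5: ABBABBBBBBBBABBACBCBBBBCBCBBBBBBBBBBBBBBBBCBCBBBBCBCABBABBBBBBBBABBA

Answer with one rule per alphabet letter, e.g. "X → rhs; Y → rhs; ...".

  step 2 ⇒ step 3: CBCABBACBC ⇒ A·BB·A·CBC·BB·BB·CBC·A·BB·A
    A ↦ CBC
    B ↦ BB
    C ↦ A

A->CBC, B->BB, C->A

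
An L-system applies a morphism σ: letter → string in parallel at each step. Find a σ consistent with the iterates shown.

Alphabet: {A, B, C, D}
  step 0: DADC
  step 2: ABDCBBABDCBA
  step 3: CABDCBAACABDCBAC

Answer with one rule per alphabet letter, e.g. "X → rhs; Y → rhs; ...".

  step 2 ⇒ step 3: ABDCBBABDCBA ⇒ C·A·BDC·B·A·A·C·A·BDC·B·A·C
    A ↦ C
    B ↦ A
    C ↦ B
    D ↦ BDC

A->C, B->A, C->B, D->BDC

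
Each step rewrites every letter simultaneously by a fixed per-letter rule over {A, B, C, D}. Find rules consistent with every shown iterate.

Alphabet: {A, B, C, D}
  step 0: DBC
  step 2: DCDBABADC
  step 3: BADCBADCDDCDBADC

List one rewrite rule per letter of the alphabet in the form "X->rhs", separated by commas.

  step 2 ⇒ step 3: DCDBABADC ⇒ BA·DC·BA·D·CD·D·CD·BA·DC
    A ↦ CD
    B ↦ D
    C ↦ DC
    D ↦ BA

A->CD, B->D, C->DC, D->BA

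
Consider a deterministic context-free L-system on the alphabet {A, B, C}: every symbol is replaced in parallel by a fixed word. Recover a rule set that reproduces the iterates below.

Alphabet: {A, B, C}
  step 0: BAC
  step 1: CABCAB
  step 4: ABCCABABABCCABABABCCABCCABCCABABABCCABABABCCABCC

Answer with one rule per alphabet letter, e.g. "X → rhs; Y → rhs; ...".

A->ABC, B->C, C->AB

  step 0 ⇒ step 1: BAC ⇒ C·ABC·AB
    A ↦ ABC
    B ↦ C
    C ↦ AB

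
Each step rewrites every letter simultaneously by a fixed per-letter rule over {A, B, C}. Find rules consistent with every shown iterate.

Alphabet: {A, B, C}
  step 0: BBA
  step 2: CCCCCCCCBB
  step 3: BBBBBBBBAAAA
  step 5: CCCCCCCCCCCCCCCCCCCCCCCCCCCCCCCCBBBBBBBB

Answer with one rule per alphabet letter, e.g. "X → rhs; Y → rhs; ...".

  step 2 ⇒ step 3: CCCCCCCCBB ⇒ B·B·B·B·B·B·B·B·AA·AA
    B ↦ AA
    C ↦ B
    A ↦ CC  (constrained at step 0)

A->CC, B->AA, C->B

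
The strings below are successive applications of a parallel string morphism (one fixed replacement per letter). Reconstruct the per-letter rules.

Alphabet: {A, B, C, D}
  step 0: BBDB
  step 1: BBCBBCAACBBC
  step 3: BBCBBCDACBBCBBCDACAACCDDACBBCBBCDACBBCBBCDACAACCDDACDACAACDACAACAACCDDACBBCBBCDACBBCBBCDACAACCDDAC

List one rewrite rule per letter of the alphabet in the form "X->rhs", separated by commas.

A->CD, B->BBC, C->DAC, D->AAC

  step 0 ⇒ step 1: BBDB ⇒ BBC·BBC·AAC·BBC
    B ↦ BBC
    D ↦ AAC
    A ↦ CD  (constrained at step 1)
    C ↦ DAC  (constrained at step 1)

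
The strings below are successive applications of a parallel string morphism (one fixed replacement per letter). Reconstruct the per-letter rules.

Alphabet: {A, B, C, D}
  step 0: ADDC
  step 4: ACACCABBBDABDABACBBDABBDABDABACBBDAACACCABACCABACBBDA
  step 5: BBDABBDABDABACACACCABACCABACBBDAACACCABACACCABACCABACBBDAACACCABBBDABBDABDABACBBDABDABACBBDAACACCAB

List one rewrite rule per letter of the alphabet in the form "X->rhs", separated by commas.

A->B, B->AC, C->BDA, D->CA

  step 4 ⇒ step 5: ACACCABBBDABDABACBBDABBDABDABACBBDAACACCABACCABACBBDA ⇒ B·BDA·B·BDA·BDA·B·AC·AC·AC·CA·B·AC·CA·B·AC·B·BDA·AC·AC·CA·B·AC·AC·CA·B·AC·CA·B·AC·B·BDA·AC·AC·CA·B·B·BDA·B·BDA·BDA·B·AC·B·BDA·BDA·B·AC·B·BDA·AC·AC·CA·B
    A ↦ B
    B ↦ AC
    C ↦ BDA
    D ↦ CA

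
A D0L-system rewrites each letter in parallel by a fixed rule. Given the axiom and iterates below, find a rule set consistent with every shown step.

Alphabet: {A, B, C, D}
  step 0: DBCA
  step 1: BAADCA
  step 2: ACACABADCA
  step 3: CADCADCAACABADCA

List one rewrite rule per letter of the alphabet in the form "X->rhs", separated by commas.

A->CA, B->A, C->D, D->BA

  step 2 ⇒ step 3: ACACABADCA ⇒ CA·D·CA·D·CA·A·CA·BA·D·CA
    A ↦ CA
    B ↦ A
    C ↦ D
    D ↦ BA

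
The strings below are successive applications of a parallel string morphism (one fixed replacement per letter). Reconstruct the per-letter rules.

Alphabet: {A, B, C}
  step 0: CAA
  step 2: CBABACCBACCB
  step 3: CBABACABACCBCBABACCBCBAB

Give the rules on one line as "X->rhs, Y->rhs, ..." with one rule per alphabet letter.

A->AC, B->AB, C->CB

  step 2 ⇒ step 3: CBABACCBACCB ⇒ CB·AB·AC·AB·AC·CB·CB·AB·AC·CB·CB·AB
    A ↦ AC
    B ↦ AB
    C ↦ CB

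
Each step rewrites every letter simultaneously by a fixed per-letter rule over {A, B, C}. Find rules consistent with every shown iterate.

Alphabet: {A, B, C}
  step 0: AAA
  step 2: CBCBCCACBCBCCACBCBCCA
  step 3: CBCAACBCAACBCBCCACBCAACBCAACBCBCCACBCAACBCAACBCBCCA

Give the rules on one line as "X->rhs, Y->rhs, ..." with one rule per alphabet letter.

A->CCA, B->CAA, C->CB

  step 2 ⇒ step 3: CBCBCCACBCBCCACBCBCCA ⇒ CB·CAA·CB·CAA·CB·CB·CCA·CB·CAA·CB·CAA·CB·CB·CCA·CB·CAA·CB·CAA·CB·CB·CCA
    A ↦ CCA
    B ↦ CAA
    C ↦ CB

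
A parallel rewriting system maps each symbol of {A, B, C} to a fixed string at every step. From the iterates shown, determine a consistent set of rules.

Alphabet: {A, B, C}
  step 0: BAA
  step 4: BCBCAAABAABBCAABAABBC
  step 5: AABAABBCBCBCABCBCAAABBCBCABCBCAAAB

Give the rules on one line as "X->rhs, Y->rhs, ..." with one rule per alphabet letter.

  step 4 ⇒ step 5: BCBCAAABAABBCAABAABBC ⇒ A·AB·A·AB·BC·BC·BC·A·BC·BC·A·A·AB·BC·BC·A·BC·BC·A·A·AB
    A ↦ BC
    B ↦ A
    C ↦ AB

A->BC, B->A, C->AB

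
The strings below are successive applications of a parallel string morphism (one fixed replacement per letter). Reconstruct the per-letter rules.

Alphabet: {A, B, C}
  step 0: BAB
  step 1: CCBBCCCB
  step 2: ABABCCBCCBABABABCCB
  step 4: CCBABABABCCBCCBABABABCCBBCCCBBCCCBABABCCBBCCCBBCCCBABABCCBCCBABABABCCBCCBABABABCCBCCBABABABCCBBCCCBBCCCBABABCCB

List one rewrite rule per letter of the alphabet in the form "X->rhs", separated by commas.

  step 1 ⇒ step 2: CCBBCCCB ⇒ AB·AB·CCB·CCB·AB·AB·AB·CCB
    B ↦ CCB
    C ↦ AB
  step 0 ⇒ step 1: BAB ⇒ CCB·BC·CCB
    A ↦ BC

A->BC, B->CCB, C->AB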